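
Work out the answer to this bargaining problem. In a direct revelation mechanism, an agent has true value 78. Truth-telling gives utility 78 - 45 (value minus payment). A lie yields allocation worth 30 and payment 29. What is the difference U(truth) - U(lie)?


Step 1: U(truth) = value - payment = 78 - 45 = 33
Step 2: U(lie) = allocation - payment = 30 - 29 = 1
Step 3: IC gap = 33 - 1 = 32

32


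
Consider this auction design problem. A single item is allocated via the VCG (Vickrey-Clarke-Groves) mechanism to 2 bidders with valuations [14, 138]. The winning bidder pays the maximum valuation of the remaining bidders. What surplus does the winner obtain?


Step 1: The winner is the agent with the highest value: agent 1 with value 138
Step 2: Values of other agents: [14]
Step 3: VCG payment = max of others' values = 14
Step 4: Surplus = 138 - 14 = 124

124


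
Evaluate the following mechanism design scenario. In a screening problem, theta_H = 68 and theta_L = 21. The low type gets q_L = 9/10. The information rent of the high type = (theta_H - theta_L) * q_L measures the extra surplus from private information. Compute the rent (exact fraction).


Step 1: theta_H - theta_L = 68 - 21 = 47
Step 2: Information rent = (theta_H - theta_L) * q_L
Step 3: = 47 * 9/10
Step 4: = 423/10

423/10


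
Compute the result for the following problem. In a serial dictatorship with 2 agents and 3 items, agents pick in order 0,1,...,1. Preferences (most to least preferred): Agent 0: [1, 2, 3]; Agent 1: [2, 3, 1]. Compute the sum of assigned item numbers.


Step 1: Agent 0 picks item 1
Step 2: Agent 1 picks item 2
Step 3: Sum = 1 + 2 = 3

3


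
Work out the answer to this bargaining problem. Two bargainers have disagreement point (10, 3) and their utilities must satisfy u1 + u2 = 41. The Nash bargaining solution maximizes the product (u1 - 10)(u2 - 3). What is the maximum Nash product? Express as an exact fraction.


Step 1: The Nash solution splits surplus symmetrically above the disagreement point
Step 2: u1 = (total + d1 - d2)/2 = (41 + 10 - 3)/2 = 24
Step 3: u2 = (total - d1 + d2)/2 = (41 - 10 + 3)/2 = 17
Step 4: Nash product = (24 - 10) * (17 - 3)
Step 5: = 14 * 14 = 196

196


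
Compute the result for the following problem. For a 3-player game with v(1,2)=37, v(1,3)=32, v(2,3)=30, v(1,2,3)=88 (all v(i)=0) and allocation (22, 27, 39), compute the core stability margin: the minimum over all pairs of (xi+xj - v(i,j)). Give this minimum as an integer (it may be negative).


Step 1: Slack for coalition (1,2): x1+x2 - v12 = 49 - 37 = 12
Step 2: Slack for coalition (1,3): x1+x3 - v13 = 61 - 32 = 29
Step 3: Slack for coalition (2,3): x2+x3 - v23 = 66 - 30 = 36
Step 4: Minimum slack = min(12, 29, 36) = 12, attained by (1,2); no pair can gain by deviating, so the allocation is in the core

12


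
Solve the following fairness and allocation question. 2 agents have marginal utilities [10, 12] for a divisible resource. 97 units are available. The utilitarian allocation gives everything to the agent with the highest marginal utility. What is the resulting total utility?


Step 1: The marginal utilities are [10, 12]
Step 2: The highest marginal utility is 12
Step 3: All 97 units go to that agent
Step 4: Total utility = 12 * 97 = 1164

1164


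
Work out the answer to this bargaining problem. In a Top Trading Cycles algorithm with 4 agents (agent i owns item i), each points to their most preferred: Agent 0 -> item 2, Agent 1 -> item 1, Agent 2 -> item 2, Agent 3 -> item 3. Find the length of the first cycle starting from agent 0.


Step 1: Trace the pointer graph from agent 0: 0 -> 2 -> 2
Step 2: A cycle is detected when we revisit agent 2
Step 3: The cycle is: 2 -> 2
Step 4: Cycle length = 1

1


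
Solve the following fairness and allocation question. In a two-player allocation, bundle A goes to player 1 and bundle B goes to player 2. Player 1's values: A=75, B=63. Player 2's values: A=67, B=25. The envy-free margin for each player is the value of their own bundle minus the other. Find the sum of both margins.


Step 1: Player 1's margin = v1(A) - v1(B) = 75 - 63 = 12
Step 2: Player 2's margin = v2(B) - v2(A) = 25 - 67 = -42
Step 3: Total margin = 12 + -42 = -30

-30


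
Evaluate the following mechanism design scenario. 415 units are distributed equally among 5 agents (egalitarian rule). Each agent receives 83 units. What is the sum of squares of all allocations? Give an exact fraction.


Step 1: Each agent's share = 415/5 = 83
Step 2: Square of each share = (83)^2 = 6889
Step 3: Sum of squares = 5 * 6889 = 34445

34445


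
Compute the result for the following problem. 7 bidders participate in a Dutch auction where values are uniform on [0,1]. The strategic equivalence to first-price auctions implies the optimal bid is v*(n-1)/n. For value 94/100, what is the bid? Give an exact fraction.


Step 1: Dutch auctions are strategically equivalent to first-price auctions
Step 2: The equilibrium bid is b(v) = v*(n-1)/n
Step 3: b = 47/50 * 6/7
Step 4: b = 141/175

141/175


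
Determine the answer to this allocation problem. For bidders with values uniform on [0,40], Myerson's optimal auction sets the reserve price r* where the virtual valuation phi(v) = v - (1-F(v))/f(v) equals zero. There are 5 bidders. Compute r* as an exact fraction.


Step 1: For U[0,40], F(v) = v/40 and f(v) = 1/40
Step 2: phi(v) = v - (1 - v/40)/(1/40) = v - (40 - v) = 2v - 40
Step 3: Set phi(r*) = 0: 2r* - 40 = 0
Step 4: r* = 40/2 = 20 (the number of bidders n = 5 does not enter)

20


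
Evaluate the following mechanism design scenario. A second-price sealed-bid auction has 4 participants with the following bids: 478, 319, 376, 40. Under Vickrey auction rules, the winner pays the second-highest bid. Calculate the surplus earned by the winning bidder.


Step 1: Sort bids in descending order: 478, 376, 319, 40
Step 2: The winning bid is the highest: 478
Step 3: The payment equals the second-highest bid: 376
Step 4: Surplus = winner's bid - payment = 478 - 376 = 102

102


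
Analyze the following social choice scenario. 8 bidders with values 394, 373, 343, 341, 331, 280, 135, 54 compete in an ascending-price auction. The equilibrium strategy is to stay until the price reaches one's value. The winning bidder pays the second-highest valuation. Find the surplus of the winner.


Step 1: Identify the highest value: 394
Step 2: Identify the second-highest value: 373
Step 3: The final price = second-highest value = 373
Step 4: Surplus = 394 - 373 = 21

21


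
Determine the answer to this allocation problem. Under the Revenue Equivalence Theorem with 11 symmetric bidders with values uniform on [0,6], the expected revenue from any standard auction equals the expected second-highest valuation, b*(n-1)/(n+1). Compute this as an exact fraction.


Step 1: By Revenue Equivalence, expected revenue = b*(n-1)/(n+1)
Step 2: Substituting n = 11, b = 6
Step 3: Revenue = 6*(11-1)/(11+1) = 6*10/12
Step 4: Revenue = 60/12 = 5

5


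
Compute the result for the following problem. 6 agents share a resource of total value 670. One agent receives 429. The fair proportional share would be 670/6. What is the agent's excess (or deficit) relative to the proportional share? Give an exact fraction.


Step 1: Proportional share = 670/6 = 335/3
Step 2: Agent's actual allocation = 429
Step 3: Excess = 429 - 335/3 = 952/3

952/3


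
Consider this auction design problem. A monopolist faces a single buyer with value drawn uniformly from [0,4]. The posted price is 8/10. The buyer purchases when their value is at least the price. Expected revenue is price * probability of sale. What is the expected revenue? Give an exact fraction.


Step 1: Posted price r = 4/5, value support [0,4]
Step 2: P(v >= r) = (4 - 4/5)/4 = 4/5
Step 3: Expected revenue = r * P(v >= r) = 4/5 * 4/5
Step 4: Revenue = 16/25

16/25


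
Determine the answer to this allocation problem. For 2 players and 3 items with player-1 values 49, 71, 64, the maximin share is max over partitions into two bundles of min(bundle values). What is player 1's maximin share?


Step 1: Item values = 49, 71, 64
Step 2: Enumerate all 2-bundle partitions and take the smaller bundle:
  Partition 1: {49} vs {71,64} -> bundles 49, 135; min = 49
  Partition 2: {71} vs {49,64} -> bundles 71, 113; min = 71
  Partition 3: {64} vs {49,71} -> bundles 64, 120; min = 64
Step 3: MMS = max(49, 71, 64) = 71

71


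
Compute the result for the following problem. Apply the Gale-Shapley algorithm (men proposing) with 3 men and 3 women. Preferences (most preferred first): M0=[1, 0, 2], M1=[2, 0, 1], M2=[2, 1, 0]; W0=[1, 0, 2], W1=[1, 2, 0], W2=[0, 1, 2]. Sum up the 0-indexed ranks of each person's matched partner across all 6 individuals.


Step 1: Run Gale-Shapley (men propose, women hold best offer):
  M0 proposes to W1; she accepts
  M1 proposes to W2; she accepts
  M2 proposes to W2; rejected
  M2 proposes to W1; she switches from M0
  M0 proposes to W0; she accepts
Step 2: Final matching: W0-M0, W1-M2, W2-M1
Step 3: 0-indexed ranks (man's rank of his match, then woman's): 1 + 1 + 1 + 1 + 0 + 1
Step 4: Total rank sum = 5

5


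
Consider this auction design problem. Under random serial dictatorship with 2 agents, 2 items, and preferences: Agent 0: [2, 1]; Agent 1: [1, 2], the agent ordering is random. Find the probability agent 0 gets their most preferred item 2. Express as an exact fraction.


Step 1: Agent 0 wants item 2
Step 2: There are 2 possible orderings of agents
Step 3: In 2 orderings, agent 0 gets item 2
Step 4: Probability = 2/2 = 1

1


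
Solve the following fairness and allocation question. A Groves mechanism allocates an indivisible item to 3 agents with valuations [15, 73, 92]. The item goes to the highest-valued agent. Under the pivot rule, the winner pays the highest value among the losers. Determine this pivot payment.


Step 1: The efficient winner is agent 2 with value 92
Step 2: Other agents' values: [15, 73]
Step 3: Pivot payment = max(others) = 73
Step 4: The winner pays 73

73


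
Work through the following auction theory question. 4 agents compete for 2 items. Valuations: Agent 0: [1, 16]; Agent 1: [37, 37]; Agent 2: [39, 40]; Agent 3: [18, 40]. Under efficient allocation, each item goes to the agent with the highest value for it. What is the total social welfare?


Step 1: For each item, find the maximum value among all agents.
Step 2: Item 0 -> Agent 2 (value 39)
Step 3: Item 1 -> Agent 2 (value 40)
Step 4: Total welfare = 39 + 40 = 79

79


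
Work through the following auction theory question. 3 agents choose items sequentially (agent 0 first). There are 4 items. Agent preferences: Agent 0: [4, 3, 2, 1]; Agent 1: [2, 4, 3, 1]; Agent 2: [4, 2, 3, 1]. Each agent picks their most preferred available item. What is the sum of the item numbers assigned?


Step 1: Agent 0 picks item 4
Step 2: Agent 1 picks item 2
Step 3: Agent 2 picks item 3
Step 4: Sum = 4 + 2 + 3 = 9

9


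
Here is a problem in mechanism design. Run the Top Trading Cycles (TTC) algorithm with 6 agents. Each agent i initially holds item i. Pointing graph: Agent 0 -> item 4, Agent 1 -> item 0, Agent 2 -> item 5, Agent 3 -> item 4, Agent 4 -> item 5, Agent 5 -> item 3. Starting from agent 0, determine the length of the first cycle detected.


Step 1: Trace the pointer graph from agent 0: 0 -> 4 -> 5 -> 3 -> 4
Step 2: A cycle is detected when we revisit agent 4
Step 3: The cycle is: 4 -> 5 -> 3 -> 4
Step 4: Cycle length = 3

3


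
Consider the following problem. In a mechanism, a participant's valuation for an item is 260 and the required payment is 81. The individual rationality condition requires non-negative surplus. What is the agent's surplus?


Step 1: Surplus = value - payment = 260 - 81 = 179
Step 2: IR is satisfied (surplus >= 0)

179


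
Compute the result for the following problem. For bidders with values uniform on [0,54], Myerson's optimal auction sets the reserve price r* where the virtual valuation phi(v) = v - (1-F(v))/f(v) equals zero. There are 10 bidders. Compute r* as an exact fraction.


Step 1: For U[0,54], F(v) = v/54 and f(v) = 1/54
Step 2: phi(v) = v - (1 - v/54)/(1/54) = v - (54 - v) = 2v - 54
Step 3: Set phi(r*) = 0: 2r* - 54 = 0
Step 4: r* = 54/2 = 27 (the number of bidders n = 10 does not enter)

27


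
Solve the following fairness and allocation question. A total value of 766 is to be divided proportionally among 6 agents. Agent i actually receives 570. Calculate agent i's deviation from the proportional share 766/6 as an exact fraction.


Step 1: Proportional share = 766/6 = 383/3
Step 2: Agent's actual allocation = 570
Step 3: Excess = 570 - 383/3 = 1327/3

1327/3


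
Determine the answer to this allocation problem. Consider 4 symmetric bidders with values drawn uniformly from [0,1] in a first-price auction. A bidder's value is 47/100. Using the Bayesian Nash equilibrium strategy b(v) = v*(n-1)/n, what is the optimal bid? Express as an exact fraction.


Step 1: The symmetric BNE bidding function is b(v) = v * (n-1) / n
Step 2: Substitute v = 47/100 and n = 4
Step 3: b = 47/100 * 3/4
Step 4: b = 141/400

141/400


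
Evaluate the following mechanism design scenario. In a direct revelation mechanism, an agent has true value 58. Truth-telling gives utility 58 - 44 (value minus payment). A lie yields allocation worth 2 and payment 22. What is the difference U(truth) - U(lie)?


Step 1: U(truth) = value - payment = 58 - 44 = 14
Step 2: U(lie) = allocation - payment = 2 - 22 = -20
Step 3: IC gap = 14 - (-20) = 34

34


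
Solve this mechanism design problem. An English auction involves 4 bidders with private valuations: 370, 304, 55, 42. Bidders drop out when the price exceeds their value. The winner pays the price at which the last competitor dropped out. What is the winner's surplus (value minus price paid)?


Step 1: Identify the highest value: 370
Step 2: Identify the second-highest value: 304
Step 3: The final price = second-highest value = 304
Step 4: Surplus = 370 - 304 = 66

66


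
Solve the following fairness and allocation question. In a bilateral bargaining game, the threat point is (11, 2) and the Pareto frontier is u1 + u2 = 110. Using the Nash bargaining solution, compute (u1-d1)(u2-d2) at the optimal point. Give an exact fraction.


Step 1: The Nash solution splits surplus symmetrically above the disagreement point
Step 2: u1 = (total + d1 - d2)/2 = (110 + 11 - 2)/2 = 119/2
Step 3: u2 = (total - d1 + d2)/2 = (110 - 11 + 2)/2 = 101/2
Step 4: Nash product = (119/2 - 11) * (101/2 - 2)
Step 5: = 97/2 * 97/2 = 9409/4

9409/4


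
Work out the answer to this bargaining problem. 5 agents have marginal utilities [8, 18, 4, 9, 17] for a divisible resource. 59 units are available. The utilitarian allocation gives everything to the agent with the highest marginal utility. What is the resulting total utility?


Step 1: The marginal utilities are [8, 18, 4, 9, 17]
Step 2: The highest marginal utility is 18
Step 3: All 59 units go to that agent
Step 4: Total utility = 18 * 59 = 1062

1062


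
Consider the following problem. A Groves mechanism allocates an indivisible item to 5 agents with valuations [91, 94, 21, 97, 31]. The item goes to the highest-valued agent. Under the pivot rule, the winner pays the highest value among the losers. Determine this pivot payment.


Step 1: The efficient winner is agent 3 with value 97
Step 2: Other agents' values: [91, 94, 21, 31]
Step 3: Pivot payment = max(others) = 94
Step 4: The winner pays 94

94


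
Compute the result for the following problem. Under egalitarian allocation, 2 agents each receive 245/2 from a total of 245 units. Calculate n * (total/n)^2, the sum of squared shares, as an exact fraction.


Step 1: Each agent's share = 245/2
Step 2: Square of each share = (245/2)^2 = 60025/4
Step 3: Sum of squares = 2 * 60025/4 = 60025/2

60025/2


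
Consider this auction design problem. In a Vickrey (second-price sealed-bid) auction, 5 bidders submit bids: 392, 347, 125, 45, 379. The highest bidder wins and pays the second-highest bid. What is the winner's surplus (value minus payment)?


Step 1: Sort bids in descending order: 392, 379, 347, 125, 45
Step 2: The winning bid is the highest: 392
Step 3: The payment equals the second-highest bid: 379
Step 4: Surplus = winner's bid - payment = 392 - 379 = 13

13


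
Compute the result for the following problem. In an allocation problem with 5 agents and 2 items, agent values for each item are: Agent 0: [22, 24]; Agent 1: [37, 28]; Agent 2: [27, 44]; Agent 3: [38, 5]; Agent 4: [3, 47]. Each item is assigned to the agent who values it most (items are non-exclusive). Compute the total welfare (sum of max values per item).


Step 1: For each item, find the maximum value among all agents.
Step 2: Item 0 -> Agent 3 (value 38)
Step 3: Item 1 -> Agent 4 (value 47)
Step 4: Total welfare = 38 + 47 = 85

85


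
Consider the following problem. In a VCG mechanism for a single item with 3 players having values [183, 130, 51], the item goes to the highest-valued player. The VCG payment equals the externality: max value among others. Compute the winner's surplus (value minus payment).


Step 1: The winner is the agent with the highest value: agent 0 with value 183
Step 2: Values of other agents: [130, 51]
Step 3: VCG payment = max of others' values = 130
Step 4: Surplus = 183 - 130 = 53

53


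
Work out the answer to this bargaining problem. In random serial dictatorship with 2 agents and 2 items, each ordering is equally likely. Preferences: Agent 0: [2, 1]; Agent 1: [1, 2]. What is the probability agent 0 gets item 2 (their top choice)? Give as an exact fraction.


Step 1: Agent 0 wants item 2
Step 2: There are 2 possible orderings of agents
Step 3: In 2 orderings, agent 0 gets item 2
Step 4: Probability = 2/2 = 1

1


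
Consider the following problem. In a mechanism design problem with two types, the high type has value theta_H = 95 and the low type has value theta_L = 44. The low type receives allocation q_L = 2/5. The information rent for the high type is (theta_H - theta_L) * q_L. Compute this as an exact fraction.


Step 1: theta_H - theta_L = 95 - 44 = 51
Step 2: Information rent = (theta_H - theta_L) * q_L
Step 3: = 51 * 2/5
Step 4: = 102/5

102/5


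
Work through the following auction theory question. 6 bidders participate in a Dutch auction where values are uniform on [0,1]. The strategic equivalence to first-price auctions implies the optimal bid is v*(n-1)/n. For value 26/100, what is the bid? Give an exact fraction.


Step 1: Dutch auctions are strategically equivalent to first-price auctions
Step 2: The equilibrium bid is b(v) = v*(n-1)/n
Step 3: b = 13/50 * 5/6
Step 4: b = 13/60

13/60


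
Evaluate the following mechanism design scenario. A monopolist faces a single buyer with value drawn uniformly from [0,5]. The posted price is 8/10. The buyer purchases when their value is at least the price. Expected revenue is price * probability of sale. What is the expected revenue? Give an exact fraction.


Step 1: Posted price r = 4/5, value support [0,5]
Step 2: P(v >= r) = (5 - 4/5)/5 = 21/25
Step 3: Expected revenue = r * P(v >= r) = 4/5 * 21/25
Step 4: Revenue = 84/125

84/125


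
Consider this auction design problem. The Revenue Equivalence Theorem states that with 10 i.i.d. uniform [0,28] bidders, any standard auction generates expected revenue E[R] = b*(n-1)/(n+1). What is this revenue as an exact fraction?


Step 1: By Revenue Equivalence, expected revenue = b*(n-1)/(n+1)
Step 2: Substituting n = 10, b = 28
Step 3: Revenue = 28*(10-1)/(10+1) = 28*9/11
Step 4: Revenue = 252/11

252/11


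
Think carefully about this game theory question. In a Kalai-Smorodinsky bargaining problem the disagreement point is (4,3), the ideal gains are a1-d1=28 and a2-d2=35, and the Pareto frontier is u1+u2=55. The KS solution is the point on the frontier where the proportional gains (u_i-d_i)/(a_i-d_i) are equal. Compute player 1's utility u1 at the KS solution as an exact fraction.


Step 1: At the KS point, (u1-d1)/r1 = (u2-d2)/r2 = t and u1+u2 = 55
Step 2: u1 = d1 + r1*t and u2 = d2 + r2*t, so (d1 + r1*t) + (d2 + r2*t) = 55
Step 3: t = (55 - 4 - 3)/(28 + 35) = 48/63 = 16/21
Step 4: u1 = d1 + r1*t = 4 + 28 * 16/21 = 76/3
Step 5: (Check: u2 = d2 + r2*t = 89/3; u1+u2 = 76/3 + 89/3 = 55, on the frontier.)

76/3


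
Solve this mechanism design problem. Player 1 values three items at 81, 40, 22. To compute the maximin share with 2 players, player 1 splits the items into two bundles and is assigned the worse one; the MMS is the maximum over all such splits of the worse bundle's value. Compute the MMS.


Step 1: Item values = 81, 40, 22
Step 2: Enumerate all 2-bundle partitions and take the smaller bundle:
  Partition 1: {81} vs {40,22} -> bundles 81, 62; min = 62
  Partition 2: {40} vs {81,22} -> bundles 40, 103; min = 40
  Partition 3: {22} vs {81,40} -> bundles 22, 121; min = 22
Step 3: MMS = max(62, 40, 22) = 62

62


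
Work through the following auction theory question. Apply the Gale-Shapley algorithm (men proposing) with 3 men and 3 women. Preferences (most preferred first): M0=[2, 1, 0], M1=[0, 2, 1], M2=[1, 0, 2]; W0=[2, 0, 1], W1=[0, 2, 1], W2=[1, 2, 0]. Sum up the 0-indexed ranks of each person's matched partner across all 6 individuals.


Step 1: Run Gale-Shapley (men propose, women hold best offer):
  M0 proposes to W2; she accepts
  M1 proposes to W0; she accepts
  M2 proposes to W1; she accepts
Step 2: Final matching: W0-M1, W1-M2, W2-M0
Step 3: 0-indexed ranks (man's rank of his match, then woman's): 0 + 2 + 0 + 1 + 0 + 2
Step 4: Total rank sum = 5

5


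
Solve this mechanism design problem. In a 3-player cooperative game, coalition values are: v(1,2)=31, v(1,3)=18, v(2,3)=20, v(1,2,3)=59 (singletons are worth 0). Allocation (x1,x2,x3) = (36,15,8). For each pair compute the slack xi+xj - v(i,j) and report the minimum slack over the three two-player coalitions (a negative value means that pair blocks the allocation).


Step 1: Slack for coalition (1,2): x1+x2 - v12 = 51 - 31 = 20
Step 2: Slack for coalition (1,3): x1+x3 - v13 = 44 - 18 = 26
Step 3: Slack for coalition (2,3): x2+x3 - v23 = 23 - 20 = 3
Step 4: Minimum slack = min(20, 26, 3) = 3, attained by (2,3); no pair can gain by deviating, so the allocation is in the core

3


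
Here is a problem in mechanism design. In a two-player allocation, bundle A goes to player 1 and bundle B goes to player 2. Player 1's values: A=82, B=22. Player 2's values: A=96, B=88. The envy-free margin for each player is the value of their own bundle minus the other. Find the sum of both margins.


Step 1: Player 1's margin = v1(A) - v1(B) = 82 - 22 = 60
Step 2: Player 2's margin = v2(B) - v2(A) = 88 - 96 = -8
Step 3: Total margin = 60 + -8 = 52

52


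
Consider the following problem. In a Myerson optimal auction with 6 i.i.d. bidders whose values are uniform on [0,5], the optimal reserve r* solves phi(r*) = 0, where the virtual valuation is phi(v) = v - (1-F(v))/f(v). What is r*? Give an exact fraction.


Step 1: For U[0,5], F(v) = v/5 and f(v) = 1/5
Step 2: phi(v) = v - (1 - v/5)/(1/5) = v - (5 - v) = 2v - 5
Step 3: Set phi(r*) = 0: 2r* - 5 = 0
Step 4: r* = 5/2 (the number of bidders n = 6 does not enter)

5/2


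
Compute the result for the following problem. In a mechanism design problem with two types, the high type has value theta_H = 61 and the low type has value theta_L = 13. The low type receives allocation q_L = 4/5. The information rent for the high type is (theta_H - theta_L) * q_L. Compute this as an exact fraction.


Step 1: theta_H - theta_L = 61 - 13 = 48
Step 2: Information rent = (theta_H - theta_L) * q_L
Step 3: = 48 * 4/5
Step 4: = 192/5

192/5


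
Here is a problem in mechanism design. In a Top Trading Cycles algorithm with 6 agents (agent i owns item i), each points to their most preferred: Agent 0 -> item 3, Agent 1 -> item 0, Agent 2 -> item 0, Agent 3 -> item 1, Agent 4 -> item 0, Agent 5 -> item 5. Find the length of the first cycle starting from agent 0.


Step 1: Trace the pointer graph from agent 0: 0 -> 3 -> 1 -> 0
Step 2: A cycle is detected when we revisit agent 0
Step 3: The cycle is: 0 -> 3 -> 1 -> 0
Step 4: Cycle length = 3

3


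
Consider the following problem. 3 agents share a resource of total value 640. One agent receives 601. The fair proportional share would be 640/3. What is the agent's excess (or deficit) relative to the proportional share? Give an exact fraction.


Step 1: Proportional share = 640/3
Step 2: Agent's actual allocation = 601
Step 3: Excess = 601 - 640/3 = 1163/3

1163/3


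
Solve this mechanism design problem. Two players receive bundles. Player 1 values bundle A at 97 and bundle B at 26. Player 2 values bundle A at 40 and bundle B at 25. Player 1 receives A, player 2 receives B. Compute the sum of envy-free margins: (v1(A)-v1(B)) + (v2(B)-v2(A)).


Step 1: Player 1's margin = v1(A) - v1(B) = 97 - 26 = 71
Step 2: Player 2's margin = v2(B) - v2(A) = 25 - 40 = -15
Step 3: Total margin = 71 + -15 = 56

56


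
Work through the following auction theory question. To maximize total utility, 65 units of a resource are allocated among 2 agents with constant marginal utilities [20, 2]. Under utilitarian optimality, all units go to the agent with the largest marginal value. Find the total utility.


Step 1: The marginal utilities are [20, 2]
Step 2: The highest marginal utility is 20
Step 3: All 65 units go to that agent
Step 4: Total utility = 20 * 65 = 1300

1300


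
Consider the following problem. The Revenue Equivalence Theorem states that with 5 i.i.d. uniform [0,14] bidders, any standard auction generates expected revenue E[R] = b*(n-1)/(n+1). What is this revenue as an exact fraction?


Step 1: By Revenue Equivalence, expected revenue = b*(n-1)/(n+1)
Step 2: Substituting n = 5, b = 14
Step 3: Revenue = 14*(5-1)/(5+1) = 14*4/6
Step 4: Revenue = 56/6 = 28/3

28/3


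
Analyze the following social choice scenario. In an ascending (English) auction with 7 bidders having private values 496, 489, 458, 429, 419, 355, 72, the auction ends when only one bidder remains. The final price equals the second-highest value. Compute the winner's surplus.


Step 1: Identify the highest value: 496
Step 2: Identify the second-highest value: 489
Step 3: The final price = second-highest value = 489
Step 4: Surplus = 496 - 489 = 7

7


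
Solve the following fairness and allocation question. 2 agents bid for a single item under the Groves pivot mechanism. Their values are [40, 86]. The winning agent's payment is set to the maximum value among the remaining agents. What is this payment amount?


Step 1: The efficient winner is agent 1 with value 86
Step 2: Other agents' values: [40]
Step 3: Pivot payment = max(others) = 40
Step 4: The winner pays 40

40


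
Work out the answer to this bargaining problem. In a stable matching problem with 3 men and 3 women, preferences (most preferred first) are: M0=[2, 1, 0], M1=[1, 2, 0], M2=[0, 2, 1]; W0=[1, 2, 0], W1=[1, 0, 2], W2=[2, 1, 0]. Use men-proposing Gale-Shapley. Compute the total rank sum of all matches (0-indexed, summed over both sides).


Step 1: Run Gale-Shapley (men propose, women hold best offer):
  M0 proposes to W2; she accepts
  M1 proposes to W1; she accepts
  M2 proposes to W0; she accepts
Step 2: Final matching: W0-M2, W1-M1, W2-M0
Step 3: 0-indexed ranks (man's rank of his match, then woman's): 0 + 1 + 0 + 0 + 0 + 2
Step 4: Total rank sum = 3

3


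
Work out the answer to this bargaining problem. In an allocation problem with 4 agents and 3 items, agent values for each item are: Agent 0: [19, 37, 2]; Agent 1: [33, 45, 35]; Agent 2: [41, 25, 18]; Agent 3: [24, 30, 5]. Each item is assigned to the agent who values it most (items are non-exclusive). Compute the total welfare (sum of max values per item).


Step 1: For each item, find the maximum value among all agents.
Step 2: Item 0 -> Agent 2 (value 41)
Step 3: Item 1 -> Agent 1 (value 45)
Step 4: Item 2 -> Agent 1 (value 35)
Step 5: Total welfare = 41 + 45 + 35 = 121

121


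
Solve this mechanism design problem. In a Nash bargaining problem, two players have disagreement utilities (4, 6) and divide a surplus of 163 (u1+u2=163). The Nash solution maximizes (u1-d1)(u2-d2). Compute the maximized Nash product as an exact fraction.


Step 1: The Nash solution splits surplus symmetrically above the disagreement point
Step 2: u1 = (total + d1 - d2)/2 = (163 + 4 - 6)/2 = 161/2
Step 3: u2 = (total - d1 + d2)/2 = (163 - 4 + 6)/2 = 165/2
Step 4: Nash product = (161/2 - 4) * (165/2 - 6)
Step 5: = 153/2 * 153/2 = 23409/4

23409/4


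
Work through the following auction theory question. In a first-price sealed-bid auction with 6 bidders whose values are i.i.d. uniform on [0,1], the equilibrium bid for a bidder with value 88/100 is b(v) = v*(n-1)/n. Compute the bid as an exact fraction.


Step 1: The symmetric BNE bidding function is b(v) = v * (n-1) / n
Step 2: Substitute v = 22/25 and n = 6
Step 3: b = 22/25 * 5/6
Step 4: b = 11/15

11/15


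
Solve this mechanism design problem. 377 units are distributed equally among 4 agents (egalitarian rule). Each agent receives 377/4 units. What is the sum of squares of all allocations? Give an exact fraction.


Step 1: Each agent's share = 377/4
Step 2: Square of each share = (377/4)^2 = 142129/16
Step 3: Sum of squares = 4 * 142129/16 = 142129/4

142129/4


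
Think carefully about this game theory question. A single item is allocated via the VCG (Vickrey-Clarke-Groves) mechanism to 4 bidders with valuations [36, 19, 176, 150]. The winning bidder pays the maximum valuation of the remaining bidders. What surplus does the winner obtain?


Step 1: The winner is the agent with the highest value: agent 2 with value 176
Step 2: Values of other agents: [36, 19, 150]
Step 3: VCG payment = max of others' values = 150
Step 4: Surplus = 176 - 150 = 26

26


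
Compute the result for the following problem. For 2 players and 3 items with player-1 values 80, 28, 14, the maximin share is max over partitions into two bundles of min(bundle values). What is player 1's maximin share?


Step 1: Item values = 80, 28, 14
Step 2: Enumerate all 2-bundle partitions and take the smaller bundle:
  Partition 1: {80} vs {28,14} -> bundles 80, 42; min = 42
  Partition 2: {28} vs {80,14} -> bundles 28, 94; min = 28
  Partition 3: {14} vs {80,28} -> bundles 14, 108; min = 14
Step 3: MMS = max(42, 28, 14) = 42

42


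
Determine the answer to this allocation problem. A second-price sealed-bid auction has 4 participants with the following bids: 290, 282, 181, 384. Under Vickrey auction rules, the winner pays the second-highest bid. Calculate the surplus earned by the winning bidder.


Step 1: Sort bids in descending order: 384, 290, 282, 181
Step 2: The winning bid is the highest: 384
Step 3: The payment equals the second-highest bid: 290
Step 4: Surplus = winner's bid - payment = 384 - 290 = 94

94


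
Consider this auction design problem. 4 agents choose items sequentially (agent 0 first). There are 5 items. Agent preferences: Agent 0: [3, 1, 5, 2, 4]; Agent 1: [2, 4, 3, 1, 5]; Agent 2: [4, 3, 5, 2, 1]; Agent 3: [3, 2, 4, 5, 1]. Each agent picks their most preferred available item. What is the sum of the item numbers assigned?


Step 1: Agent 0 picks item 3
Step 2: Agent 1 picks item 2
Step 3: Agent 2 picks item 4
Step 4: Agent 3 picks item 5
Step 5: Sum = 3 + 2 + 4 + 5 = 14

14


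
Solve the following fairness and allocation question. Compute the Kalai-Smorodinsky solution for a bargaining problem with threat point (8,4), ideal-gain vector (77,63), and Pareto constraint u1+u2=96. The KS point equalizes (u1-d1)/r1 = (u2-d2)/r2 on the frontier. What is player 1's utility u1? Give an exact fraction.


Step 1: At the KS point, (u1-d1)/r1 = (u2-d2)/r2 = t and u1+u2 = 96
Step 2: u1 = d1 + r1*t and u2 = d2 + r2*t, so (d1 + r1*t) + (d2 + r2*t) = 96
Step 3: t = (96 - 8 - 4)/(77 + 63) = 84/140 = 3/5
Step 4: u1 = d1 + r1*t = 8 + 77 * 3/5 = 271/5
Step 5: (Check: u2 = d2 + r2*t = 209/5; u1+u2 = 271/5 + 209/5 = 96, on the frontier.)

271/5


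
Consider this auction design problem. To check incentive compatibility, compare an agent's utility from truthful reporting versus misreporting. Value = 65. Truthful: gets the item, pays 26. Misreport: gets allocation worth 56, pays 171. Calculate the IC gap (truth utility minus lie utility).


Step 1: U(truth) = value - payment = 65 - 26 = 39
Step 2: U(lie) = allocation - payment = 56 - 171 = -115
Step 3: IC gap = 39 - (-115) = 154

154


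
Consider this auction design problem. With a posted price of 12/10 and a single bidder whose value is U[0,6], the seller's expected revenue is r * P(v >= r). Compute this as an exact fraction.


Step 1: Posted price r = 6/5, value support [0,6]
Step 2: P(v >= r) = (6 - 6/5)/6 = 4/5
Step 3: Expected revenue = r * P(v >= r) = 6/5 * 4/5
Step 4: Revenue = 24/25

24/25


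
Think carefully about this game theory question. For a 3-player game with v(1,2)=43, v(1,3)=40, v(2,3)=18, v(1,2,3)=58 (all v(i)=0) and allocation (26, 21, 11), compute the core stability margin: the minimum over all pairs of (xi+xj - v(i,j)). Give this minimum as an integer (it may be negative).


Step 1: Slack for coalition (1,2): x1+x2 - v12 = 47 - 43 = 4
Step 2: Slack for coalition (1,3): x1+x3 - v13 = 37 - 40 = -3
Step 3: Slack for coalition (2,3): x2+x3 - v23 = 32 - 18 = 14
Step 4: Minimum slack = min(4, -3, 14) = -3, attained by (1,3); coalition (1,3) can block (slack < 0), so the allocation is not in the core

-3


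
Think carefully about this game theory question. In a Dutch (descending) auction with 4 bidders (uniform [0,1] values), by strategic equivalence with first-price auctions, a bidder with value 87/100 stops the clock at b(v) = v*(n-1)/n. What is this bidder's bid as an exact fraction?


Step 1: Dutch auctions are strategically equivalent to first-price auctions
Step 2: The equilibrium bid is b(v) = v*(n-1)/n
Step 3: b = 87/100 * 3/4
Step 4: b = 261/400

261/400


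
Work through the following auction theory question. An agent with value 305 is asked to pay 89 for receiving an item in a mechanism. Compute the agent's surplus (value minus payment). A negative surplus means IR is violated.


Step 1: Surplus = value - payment = 305 - 89 = 216
Step 2: IR is satisfied (surplus >= 0)

216


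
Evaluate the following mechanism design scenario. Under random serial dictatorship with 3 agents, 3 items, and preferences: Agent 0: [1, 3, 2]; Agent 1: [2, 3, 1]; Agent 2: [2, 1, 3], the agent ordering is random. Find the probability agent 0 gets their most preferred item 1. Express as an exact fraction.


Step 1: Agent 0 wants item 1
Step 2: There are 6 possible orderings of agents
Step 3: In 5 orderings, agent 0 gets item 1
Step 4: Probability = 5/6

5/6


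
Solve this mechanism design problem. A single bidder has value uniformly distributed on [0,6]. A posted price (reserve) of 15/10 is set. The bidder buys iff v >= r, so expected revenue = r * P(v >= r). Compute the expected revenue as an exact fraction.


Step 1: Posted price r = 3/2, value support [0,6]
Step 2: P(v >= r) = (6 - 3/2)/6 = 3/4
Step 3: Expected revenue = r * P(v >= r) = 3/2 * 3/4
Step 4: Revenue = 9/8

9/8


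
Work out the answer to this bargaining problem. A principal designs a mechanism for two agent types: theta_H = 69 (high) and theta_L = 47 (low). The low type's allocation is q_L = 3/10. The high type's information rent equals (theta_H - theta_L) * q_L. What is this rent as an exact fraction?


Step 1: theta_H - theta_L = 69 - 47 = 22
Step 2: Information rent = (theta_H - theta_L) * q_L
Step 3: = 22 * 3/10
Step 4: = 33/5

33/5


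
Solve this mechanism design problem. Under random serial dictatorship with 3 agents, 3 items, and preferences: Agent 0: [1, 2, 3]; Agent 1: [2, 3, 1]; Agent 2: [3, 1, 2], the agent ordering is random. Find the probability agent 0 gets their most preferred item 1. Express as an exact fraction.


Step 1: Agent 0 wants item 1
Step 2: There are 6 possible orderings of agents
Step 3: In 6 orderings, agent 0 gets item 1
Step 4: Probability = 6/6 = 1

1


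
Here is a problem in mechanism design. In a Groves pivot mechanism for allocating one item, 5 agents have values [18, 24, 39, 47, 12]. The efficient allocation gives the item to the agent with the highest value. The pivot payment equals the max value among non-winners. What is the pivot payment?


Step 1: The efficient winner is agent 3 with value 47
Step 2: Other agents' values: [18, 24, 39, 12]
Step 3: Pivot payment = max(others) = 39
Step 4: The winner pays 39

39


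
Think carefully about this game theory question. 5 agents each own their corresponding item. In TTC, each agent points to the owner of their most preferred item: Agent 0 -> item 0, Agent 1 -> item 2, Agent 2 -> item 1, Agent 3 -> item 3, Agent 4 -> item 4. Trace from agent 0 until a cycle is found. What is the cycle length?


Step 1: Trace the pointer graph from agent 0: 0 -> 0
Step 2: A cycle is detected when we revisit agent 0
Step 3: The cycle is: 0 -> 0
Step 4: Cycle length = 1

1


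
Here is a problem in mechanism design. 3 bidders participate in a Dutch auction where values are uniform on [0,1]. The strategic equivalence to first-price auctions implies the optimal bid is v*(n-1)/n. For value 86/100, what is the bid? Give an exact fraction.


Step 1: Dutch auctions are strategically equivalent to first-price auctions
Step 2: The equilibrium bid is b(v) = v*(n-1)/n
Step 3: b = 43/50 * 2/3
Step 4: b = 43/75

43/75


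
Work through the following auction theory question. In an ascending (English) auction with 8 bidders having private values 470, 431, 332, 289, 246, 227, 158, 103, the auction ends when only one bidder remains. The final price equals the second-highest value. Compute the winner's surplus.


Step 1: Identify the highest value: 470
Step 2: Identify the second-highest value: 431
Step 3: The final price = second-highest value = 431
Step 4: Surplus = 470 - 431 = 39

39


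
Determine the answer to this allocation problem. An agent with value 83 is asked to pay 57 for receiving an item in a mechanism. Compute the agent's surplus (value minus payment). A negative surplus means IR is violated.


Step 1: Surplus = value - payment = 83 - 57 = 26
Step 2: IR is satisfied (surplus >= 0)

26


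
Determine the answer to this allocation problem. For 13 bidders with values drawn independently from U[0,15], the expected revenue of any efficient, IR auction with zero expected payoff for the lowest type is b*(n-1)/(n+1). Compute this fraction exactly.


Step 1: By Revenue Equivalence, expected revenue = b*(n-1)/(n+1)
Step 2: Substituting n = 13, b = 15
Step 3: Revenue = 15*(13-1)/(13+1) = 15*12/14
Step 4: Revenue = 180/14 = 90/7

90/7


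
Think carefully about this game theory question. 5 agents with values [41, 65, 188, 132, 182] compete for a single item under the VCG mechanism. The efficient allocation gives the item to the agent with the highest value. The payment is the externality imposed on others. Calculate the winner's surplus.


Step 1: The winner is the agent with the highest value: agent 2 with value 188
Step 2: Values of other agents: [41, 65, 132, 182]
Step 3: VCG payment = max of others' values = 182
Step 4: Surplus = 188 - 182 = 6

6


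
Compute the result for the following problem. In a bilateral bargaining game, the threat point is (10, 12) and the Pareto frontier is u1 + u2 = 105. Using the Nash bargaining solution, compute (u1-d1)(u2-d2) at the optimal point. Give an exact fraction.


Step 1: The Nash solution splits surplus symmetrically above the disagreement point
Step 2: u1 = (total + d1 - d2)/2 = (105 + 10 - 12)/2 = 103/2
Step 3: u2 = (total - d1 + d2)/2 = (105 - 10 + 12)/2 = 107/2
Step 4: Nash product = (103/2 - 10) * (107/2 - 12)
Step 5: = 83/2 * 83/2 = 6889/4

6889/4


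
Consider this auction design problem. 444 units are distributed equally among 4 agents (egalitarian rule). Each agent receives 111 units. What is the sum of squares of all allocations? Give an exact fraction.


Step 1: Each agent's share = 444/4 = 111
Step 2: Square of each share = (111)^2 = 12321
Step 3: Sum of squares = 4 * 12321 = 49284

49284
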